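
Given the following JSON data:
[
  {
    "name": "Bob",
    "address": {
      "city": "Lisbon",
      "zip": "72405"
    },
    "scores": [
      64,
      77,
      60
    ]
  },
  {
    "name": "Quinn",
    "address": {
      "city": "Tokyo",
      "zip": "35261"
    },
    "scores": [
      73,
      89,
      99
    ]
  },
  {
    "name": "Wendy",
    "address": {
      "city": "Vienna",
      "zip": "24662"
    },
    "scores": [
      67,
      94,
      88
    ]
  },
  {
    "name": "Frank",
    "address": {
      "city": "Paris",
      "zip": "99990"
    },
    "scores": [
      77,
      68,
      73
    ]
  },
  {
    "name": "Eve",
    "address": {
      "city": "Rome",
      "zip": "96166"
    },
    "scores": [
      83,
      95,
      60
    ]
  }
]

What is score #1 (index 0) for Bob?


Path: records[0].scores[0]
Value: 64

ANSWER: 64


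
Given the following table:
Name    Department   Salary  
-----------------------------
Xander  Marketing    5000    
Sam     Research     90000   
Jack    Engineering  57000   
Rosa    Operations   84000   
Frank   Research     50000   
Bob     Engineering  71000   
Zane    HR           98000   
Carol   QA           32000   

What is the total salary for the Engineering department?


Engineering department members:
  Jack: 57000
  Bob: 71000
Total = 57000 + 71000 = 128000

ANSWER: 128000


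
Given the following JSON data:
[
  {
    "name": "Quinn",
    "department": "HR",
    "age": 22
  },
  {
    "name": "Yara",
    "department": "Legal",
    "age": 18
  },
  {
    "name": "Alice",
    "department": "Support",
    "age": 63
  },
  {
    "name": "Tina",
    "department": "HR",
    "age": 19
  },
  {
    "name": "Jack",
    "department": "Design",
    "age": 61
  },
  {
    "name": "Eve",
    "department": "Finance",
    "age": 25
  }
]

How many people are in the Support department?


Scanning records for department = Support
  Record 2: Alice
Count: 1

ANSWER: 1


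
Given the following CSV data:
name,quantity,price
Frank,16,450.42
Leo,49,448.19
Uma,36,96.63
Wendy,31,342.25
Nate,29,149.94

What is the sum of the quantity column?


Values in 'quantity' column:
  Row 1: 16
  Row 2: 49
  Row 3: 36
  Row 4: 31
  Row 5: 29
Sum = 16 + 49 + 36 + 31 + 29 = 161

ANSWER: 161


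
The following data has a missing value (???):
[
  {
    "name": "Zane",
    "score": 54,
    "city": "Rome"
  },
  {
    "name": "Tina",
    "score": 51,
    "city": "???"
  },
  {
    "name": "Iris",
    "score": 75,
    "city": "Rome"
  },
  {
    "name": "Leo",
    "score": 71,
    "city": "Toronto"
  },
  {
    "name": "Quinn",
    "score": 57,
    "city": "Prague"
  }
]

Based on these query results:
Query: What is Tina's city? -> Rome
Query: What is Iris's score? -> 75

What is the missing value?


The missing value is Tina's city
From query: Tina's city = Rome

ANSWER: Rome


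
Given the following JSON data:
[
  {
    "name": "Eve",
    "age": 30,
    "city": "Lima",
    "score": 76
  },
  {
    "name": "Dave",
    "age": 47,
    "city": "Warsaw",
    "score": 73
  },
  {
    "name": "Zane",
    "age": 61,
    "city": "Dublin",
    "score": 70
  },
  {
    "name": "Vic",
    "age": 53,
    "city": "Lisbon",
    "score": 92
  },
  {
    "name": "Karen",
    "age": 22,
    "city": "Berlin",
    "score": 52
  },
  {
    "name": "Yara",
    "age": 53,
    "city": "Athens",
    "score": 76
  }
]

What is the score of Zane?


Looking up record where name = Zane
Record index: 2
Field 'score' = 70

ANSWER: 70


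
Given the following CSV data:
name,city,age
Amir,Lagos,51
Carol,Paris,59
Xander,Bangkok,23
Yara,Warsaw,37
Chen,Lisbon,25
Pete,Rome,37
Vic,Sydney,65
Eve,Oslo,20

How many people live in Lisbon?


Scanning city column for 'Lisbon':
  Row 5: Chen -> MATCH
Total matches: 1

ANSWER: 1


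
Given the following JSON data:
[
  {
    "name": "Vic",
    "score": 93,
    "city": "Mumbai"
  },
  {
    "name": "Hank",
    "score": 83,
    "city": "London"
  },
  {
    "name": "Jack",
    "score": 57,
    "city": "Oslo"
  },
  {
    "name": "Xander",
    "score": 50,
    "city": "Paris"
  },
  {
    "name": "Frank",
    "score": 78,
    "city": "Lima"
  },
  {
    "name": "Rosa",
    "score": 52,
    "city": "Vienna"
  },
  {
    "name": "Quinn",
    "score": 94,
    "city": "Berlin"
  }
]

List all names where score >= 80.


Filtering records where score >= 80:
  Vic (score=93) -> YES
  Hank (score=83) -> YES
  Jack (score=57) -> no
  Xander (score=50) -> no
  Frank (score=78) -> no
  Rosa (score=52) -> no
  Quinn (score=94) -> YES


ANSWER: Vic, Hank, Quinn


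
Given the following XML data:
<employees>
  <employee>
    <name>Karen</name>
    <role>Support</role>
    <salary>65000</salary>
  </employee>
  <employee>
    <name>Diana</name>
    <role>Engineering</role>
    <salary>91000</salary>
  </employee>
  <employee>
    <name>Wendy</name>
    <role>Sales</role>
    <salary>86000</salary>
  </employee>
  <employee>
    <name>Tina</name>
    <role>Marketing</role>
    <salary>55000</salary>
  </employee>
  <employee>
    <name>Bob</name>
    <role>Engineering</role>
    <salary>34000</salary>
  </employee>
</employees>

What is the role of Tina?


Searching for <employee> with <name>Tina</name>
Found at position 4
<role>Marketing</role>

ANSWER: Marketing


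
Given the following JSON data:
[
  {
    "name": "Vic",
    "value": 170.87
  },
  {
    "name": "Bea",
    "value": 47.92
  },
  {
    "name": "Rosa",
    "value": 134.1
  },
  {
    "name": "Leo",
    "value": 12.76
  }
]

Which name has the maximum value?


Comparing values:
  Vic: 170.87
  Bea: 47.92
  Rosa: 134.1
  Leo: 12.76
Maximum: Vic (170.87)

ANSWER: Vic


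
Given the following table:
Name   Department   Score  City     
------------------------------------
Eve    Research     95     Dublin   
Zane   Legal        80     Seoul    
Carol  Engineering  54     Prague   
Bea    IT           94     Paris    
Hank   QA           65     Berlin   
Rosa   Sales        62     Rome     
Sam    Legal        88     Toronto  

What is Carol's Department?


Row 3: Carol
Department = Engineering

ANSWER: Engineering


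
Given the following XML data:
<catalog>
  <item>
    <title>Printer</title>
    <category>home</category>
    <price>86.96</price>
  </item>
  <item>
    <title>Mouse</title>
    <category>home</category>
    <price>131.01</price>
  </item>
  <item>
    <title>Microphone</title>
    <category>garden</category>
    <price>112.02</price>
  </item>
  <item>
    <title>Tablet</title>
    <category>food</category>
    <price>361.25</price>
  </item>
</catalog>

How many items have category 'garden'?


Scanning <item> elements for <category>garden</category>:
  Item 3: Microphone -> MATCH
Count: 1

ANSWER: 1


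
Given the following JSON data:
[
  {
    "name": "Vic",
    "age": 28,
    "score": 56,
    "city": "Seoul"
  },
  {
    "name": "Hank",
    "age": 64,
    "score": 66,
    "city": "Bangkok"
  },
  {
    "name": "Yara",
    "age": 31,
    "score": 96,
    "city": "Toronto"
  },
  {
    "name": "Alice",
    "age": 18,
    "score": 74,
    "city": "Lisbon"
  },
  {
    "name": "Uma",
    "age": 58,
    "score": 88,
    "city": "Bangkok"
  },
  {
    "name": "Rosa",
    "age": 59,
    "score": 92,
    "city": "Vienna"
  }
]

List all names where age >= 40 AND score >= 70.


Checking both conditions:
  Vic (age=28, score=56) -> no
  Hank (age=64, score=66) -> no
  Yara (age=31, score=96) -> no
  Alice (age=18, score=74) -> no
  Uma (age=58, score=88) -> YES
  Rosa (age=59, score=92) -> YES


ANSWER: Uma, Rosa


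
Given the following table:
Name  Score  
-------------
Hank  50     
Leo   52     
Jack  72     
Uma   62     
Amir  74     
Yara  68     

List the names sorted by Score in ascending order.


Sorting by Score (ascending):
  Hank: 50
  Leo: 52
  Uma: 62
  Yara: 68
  Jack: 72
  Amir: 74


ANSWER: Hank, Leo, Uma, Yara, Jack, Amir


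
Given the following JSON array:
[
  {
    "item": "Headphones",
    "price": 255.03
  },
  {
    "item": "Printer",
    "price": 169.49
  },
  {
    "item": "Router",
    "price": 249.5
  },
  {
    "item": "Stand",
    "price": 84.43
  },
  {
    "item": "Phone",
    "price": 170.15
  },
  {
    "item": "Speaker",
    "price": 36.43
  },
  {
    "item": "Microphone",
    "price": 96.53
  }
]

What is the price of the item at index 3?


Array index 3 -> Stand
price = 84.43

ANSWER: 84.43


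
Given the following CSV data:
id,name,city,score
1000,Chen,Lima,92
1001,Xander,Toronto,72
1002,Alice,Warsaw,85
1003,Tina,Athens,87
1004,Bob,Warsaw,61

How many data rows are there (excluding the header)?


Counting rows (excluding header):
Header: id,name,city,score
Data rows: 5

ANSWER: 5


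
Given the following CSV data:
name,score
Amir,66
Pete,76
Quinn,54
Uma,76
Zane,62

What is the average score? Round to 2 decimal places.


Scores: 66, 76, 54, 76, 62
Sum = 334
Count = 5
Average = 334 / 5 = 66.80

ANSWER: 66.80


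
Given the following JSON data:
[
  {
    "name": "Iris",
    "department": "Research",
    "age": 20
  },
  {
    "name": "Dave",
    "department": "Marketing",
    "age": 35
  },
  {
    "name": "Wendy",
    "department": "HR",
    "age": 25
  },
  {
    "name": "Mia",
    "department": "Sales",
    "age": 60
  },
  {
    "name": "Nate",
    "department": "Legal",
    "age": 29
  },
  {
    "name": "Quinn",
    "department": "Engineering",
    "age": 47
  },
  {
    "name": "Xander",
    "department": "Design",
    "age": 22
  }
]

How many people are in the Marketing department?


Scanning records for department = Marketing
  Record 1: Dave
Count: 1

ANSWER: 1


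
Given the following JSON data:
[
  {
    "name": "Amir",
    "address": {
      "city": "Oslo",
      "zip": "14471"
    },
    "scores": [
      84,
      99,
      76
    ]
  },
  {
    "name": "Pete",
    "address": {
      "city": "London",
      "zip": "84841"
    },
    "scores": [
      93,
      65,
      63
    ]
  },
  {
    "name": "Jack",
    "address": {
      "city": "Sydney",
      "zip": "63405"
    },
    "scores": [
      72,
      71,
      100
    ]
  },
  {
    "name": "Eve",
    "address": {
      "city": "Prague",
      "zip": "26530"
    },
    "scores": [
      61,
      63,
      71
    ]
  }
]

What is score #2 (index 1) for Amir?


Path: records[0].scores[1]
Value: 99

ANSWER: 99


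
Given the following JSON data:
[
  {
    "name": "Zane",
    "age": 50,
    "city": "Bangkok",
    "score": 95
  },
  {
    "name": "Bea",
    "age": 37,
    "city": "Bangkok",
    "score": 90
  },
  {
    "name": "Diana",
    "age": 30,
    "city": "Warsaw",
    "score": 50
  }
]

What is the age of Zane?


Looking up record where name = Zane
Record index: 0
Field 'age' = 50

ANSWER: 50


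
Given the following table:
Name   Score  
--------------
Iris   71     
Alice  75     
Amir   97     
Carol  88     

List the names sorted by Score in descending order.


Sorting by Score (descending):
  Amir: 97
  Carol: 88
  Alice: 75
  Iris: 71


ANSWER: Amir, Carol, Alice, Iris


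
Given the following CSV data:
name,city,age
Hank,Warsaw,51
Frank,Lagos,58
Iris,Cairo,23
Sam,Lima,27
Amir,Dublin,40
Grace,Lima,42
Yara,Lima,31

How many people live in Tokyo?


Scanning city column for 'Tokyo':
Total matches: 0

ANSWER: 0


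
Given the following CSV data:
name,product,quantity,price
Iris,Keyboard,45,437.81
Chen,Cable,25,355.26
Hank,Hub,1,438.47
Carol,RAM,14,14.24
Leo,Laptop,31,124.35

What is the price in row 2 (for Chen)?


Row 2: Chen
Column 'price' = 355.26

ANSWER: 355.26


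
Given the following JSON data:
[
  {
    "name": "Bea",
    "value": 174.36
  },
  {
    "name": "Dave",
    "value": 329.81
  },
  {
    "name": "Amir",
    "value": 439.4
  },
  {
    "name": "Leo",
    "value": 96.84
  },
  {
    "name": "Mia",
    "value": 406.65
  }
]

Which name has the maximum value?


Comparing values:
  Bea: 174.36
  Dave: 329.81
  Amir: 439.4
  Leo: 96.84
  Mia: 406.65
Maximum: Amir (439.4)

ANSWER: Amir


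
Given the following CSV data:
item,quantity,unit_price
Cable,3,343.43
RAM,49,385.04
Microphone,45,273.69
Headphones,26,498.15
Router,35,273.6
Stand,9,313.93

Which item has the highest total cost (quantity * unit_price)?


Computing row totals:
  Cable: 1030.29
  RAM: 18866.96
  Microphone: 12316.05
  Headphones: 12951.9
  Router: 9576.0
  Stand: 2825.37
Maximum: RAM (18866.96)

ANSWER: RAM


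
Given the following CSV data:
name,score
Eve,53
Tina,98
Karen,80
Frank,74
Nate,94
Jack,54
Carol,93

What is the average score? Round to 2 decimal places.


Scores: 53, 98, 80, 74, 94, 54, 93
Sum = 546
Count = 7
Average = 546 / 7 = 78.00

ANSWER: 78.00


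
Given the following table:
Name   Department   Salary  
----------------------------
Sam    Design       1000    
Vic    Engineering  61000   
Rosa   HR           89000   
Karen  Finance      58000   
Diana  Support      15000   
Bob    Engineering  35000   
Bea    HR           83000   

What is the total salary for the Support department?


Support department members:
  Diana: 15000
Total = 15000 = 15000

ANSWER: 15000


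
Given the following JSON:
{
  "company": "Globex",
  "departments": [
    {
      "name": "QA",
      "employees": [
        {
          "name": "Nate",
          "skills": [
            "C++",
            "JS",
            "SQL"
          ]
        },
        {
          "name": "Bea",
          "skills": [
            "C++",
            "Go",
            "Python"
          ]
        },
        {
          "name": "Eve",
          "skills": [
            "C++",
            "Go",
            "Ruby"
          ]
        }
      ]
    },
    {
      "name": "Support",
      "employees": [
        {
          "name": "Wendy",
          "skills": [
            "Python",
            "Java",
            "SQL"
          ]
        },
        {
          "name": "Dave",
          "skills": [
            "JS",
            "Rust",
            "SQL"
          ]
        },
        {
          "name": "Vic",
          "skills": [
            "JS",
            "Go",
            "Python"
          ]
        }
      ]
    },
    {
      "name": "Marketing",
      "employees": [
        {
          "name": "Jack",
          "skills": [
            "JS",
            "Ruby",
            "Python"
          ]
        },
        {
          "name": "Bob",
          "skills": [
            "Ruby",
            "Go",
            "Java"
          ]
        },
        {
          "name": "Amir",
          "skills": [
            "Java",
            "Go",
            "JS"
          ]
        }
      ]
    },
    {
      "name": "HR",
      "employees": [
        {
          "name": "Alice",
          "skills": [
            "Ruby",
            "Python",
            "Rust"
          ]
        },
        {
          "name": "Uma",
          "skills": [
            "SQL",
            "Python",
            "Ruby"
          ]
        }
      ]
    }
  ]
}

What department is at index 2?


Path: departments[2].name
Value: Marketing

ANSWER: Marketing


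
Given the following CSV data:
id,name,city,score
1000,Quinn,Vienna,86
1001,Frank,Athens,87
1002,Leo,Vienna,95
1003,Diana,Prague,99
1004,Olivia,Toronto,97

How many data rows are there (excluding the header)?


Counting rows (excluding header):
Header: id,name,city,score
Data rows: 5

ANSWER: 5


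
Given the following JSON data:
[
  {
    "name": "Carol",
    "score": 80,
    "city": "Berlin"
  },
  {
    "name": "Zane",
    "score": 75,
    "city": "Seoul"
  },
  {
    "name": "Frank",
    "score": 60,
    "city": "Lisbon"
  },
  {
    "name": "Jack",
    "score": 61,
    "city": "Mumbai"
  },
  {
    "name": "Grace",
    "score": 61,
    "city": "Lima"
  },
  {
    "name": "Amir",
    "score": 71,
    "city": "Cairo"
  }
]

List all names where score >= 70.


Filtering records where score >= 70:
  Carol (score=80) -> YES
  Zane (score=75) -> YES
  Frank (score=60) -> no
  Jack (score=61) -> no
  Grace (score=61) -> no
  Amir (score=71) -> YES


ANSWER: Carol, Zane, Amir


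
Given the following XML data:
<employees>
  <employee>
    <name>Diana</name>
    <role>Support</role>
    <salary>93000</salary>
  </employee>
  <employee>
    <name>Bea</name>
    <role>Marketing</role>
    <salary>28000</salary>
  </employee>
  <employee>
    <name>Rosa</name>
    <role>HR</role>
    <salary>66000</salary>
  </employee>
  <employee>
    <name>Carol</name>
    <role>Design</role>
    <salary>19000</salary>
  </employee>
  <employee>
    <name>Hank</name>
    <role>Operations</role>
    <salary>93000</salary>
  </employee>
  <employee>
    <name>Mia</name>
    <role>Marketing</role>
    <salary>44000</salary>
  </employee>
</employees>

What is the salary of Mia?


Searching for <employee> with <name>Mia</name>
Found at position 6
<salary>44000</salary>

ANSWER: 44000


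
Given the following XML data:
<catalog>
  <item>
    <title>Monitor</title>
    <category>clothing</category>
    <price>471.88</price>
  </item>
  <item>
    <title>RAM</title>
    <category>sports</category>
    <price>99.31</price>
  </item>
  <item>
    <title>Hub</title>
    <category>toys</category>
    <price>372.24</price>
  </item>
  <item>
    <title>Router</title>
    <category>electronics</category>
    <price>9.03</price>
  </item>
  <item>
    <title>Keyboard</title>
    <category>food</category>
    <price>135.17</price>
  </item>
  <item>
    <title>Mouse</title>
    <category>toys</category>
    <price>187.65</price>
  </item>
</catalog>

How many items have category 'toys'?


Scanning <item> elements for <category>toys</category>:
  Item 3: Hub -> MATCH
  Item 6: Mouse -> MATCH
Count: 2

ANSWER: 2


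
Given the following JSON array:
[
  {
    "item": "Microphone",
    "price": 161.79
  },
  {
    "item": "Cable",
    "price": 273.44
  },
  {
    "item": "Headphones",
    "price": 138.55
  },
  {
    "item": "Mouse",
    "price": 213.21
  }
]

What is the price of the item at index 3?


Array index 3 -> Mouse
price = 213.21

ANSWER: 213.21


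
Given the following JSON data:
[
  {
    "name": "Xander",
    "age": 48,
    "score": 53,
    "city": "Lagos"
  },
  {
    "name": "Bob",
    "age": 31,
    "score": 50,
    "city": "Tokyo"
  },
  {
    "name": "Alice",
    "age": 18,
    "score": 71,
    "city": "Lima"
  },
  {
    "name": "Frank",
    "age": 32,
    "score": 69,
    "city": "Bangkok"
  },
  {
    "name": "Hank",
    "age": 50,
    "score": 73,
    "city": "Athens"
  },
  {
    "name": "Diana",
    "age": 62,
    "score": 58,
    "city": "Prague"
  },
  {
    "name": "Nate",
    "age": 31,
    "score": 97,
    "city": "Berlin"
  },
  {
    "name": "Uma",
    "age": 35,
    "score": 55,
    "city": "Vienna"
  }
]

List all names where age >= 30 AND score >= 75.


Checking both conditions:
  Xander (age=48, score=53) -> no
  Bob (age=31, score=50) -> no
  Alice (age=18, score=71) -> no
  Frank (age=32, score=69) -> no
  Hank (age=50, score=73) -> no
  Diana (age=62, score=58) -> no
  Nate (age=31, score=97) -> YES
  Uma (age=35, score=55) -> no


ANSWER: Nate


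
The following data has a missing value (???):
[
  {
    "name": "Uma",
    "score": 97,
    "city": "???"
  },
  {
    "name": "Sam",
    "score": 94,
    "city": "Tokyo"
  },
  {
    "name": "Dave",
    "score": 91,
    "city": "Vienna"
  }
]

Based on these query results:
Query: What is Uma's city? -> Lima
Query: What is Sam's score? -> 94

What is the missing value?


The missing value is Uma's city
From query: Uma's city = Lima

ANSWER: Lima


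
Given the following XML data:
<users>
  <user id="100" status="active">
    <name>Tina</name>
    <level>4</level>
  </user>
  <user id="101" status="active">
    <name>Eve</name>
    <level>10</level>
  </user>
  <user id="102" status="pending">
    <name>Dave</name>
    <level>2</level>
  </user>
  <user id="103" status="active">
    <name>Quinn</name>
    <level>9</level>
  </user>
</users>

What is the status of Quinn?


Finding user with name = Quinn
user id="103" status="active"

ANSWER: active


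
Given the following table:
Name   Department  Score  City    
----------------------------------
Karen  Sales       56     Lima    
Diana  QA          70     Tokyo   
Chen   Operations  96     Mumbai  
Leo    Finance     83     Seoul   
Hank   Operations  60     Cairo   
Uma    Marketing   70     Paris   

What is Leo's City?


Row 4: Leo
City = Seoul

ANSWER: Seoul


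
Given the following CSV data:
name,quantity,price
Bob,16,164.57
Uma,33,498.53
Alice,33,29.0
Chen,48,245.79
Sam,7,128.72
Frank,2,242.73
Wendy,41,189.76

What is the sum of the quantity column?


Values in 'quantity' column:
  Row 1: 16
  Row 2: 33
  Row 3: 33
  Row 4: 48
  Row 5: 7
  Row 6: 2
  Row 7: 41
Sum = 16 + 33 + 33 + 48 + 7 + 2 + 41 = 180

ANSWER: 180


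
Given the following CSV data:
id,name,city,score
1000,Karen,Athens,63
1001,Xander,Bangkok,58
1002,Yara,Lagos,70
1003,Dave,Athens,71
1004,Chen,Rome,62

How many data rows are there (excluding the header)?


Counting rows (excluding header):
Header: id,name,city,score
Data rows: 5

ANSWER: 5


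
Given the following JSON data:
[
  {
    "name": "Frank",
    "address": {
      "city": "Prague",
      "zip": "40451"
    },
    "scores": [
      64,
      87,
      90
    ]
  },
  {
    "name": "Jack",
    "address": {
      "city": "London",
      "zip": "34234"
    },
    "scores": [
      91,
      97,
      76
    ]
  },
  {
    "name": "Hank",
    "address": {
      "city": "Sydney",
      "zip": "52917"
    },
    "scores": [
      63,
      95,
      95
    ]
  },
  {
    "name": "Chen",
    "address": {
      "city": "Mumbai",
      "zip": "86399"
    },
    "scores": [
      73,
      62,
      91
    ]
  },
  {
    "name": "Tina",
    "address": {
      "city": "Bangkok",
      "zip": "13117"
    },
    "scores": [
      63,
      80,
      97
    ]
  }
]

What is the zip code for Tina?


Path: records[4].address.zip
Value: 13117

ANSWER: 13117


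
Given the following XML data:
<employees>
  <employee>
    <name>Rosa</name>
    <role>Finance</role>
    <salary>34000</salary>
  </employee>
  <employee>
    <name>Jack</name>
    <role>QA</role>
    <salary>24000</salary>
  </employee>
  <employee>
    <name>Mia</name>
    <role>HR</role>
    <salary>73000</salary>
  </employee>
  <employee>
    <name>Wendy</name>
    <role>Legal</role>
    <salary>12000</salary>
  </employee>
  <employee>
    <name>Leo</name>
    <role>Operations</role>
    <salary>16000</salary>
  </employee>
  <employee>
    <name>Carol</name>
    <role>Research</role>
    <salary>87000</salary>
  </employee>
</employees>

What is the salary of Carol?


Searching for <employee> with <name>Carol</name>
Found at position 6
<salary>87000</salary>

ANSWER: 87000


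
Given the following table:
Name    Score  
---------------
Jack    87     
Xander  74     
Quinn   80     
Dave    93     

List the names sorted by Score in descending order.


Sorting by Score (descending):
  Dave: 93
  Jack: 87
  Quinn: 80
  Xander: 74


ANSWER: Dave, Jack, Quinn, Xander


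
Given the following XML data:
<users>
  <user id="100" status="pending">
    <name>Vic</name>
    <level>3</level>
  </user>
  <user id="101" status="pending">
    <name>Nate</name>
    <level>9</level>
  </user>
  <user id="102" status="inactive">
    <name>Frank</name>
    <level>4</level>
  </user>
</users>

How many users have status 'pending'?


Counting users with status='pending':
  Vic (id=100) -> MATCH
  Nate (id=101) -> MATCH
Count: 2

ANSWER: 2


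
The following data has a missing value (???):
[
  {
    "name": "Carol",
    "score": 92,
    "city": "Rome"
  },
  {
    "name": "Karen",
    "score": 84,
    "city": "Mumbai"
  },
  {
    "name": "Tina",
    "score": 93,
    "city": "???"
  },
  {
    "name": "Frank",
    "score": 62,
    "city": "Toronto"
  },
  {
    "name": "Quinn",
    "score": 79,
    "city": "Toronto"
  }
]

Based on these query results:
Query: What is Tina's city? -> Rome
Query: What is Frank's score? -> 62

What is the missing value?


The missing value is Tina's city
From query: Tina's city = Rome

ANSWER: Rome


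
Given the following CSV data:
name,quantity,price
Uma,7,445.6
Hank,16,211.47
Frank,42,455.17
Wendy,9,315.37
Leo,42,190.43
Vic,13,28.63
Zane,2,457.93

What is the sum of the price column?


Values in 'price' column:
  Row 1: 445.6
  Row 2: 211.47
  Row 3: 455.17
  Row 4: 315.37
  Row 5: 190.43
  Row 6: 28.63
  Row 7: 457.93
Sum = 445.6 + 211.47 + 455.17 + 315.37 + 190.43 + 28.63 + 457.93 = 2104.6

ANSWER: 2104.6


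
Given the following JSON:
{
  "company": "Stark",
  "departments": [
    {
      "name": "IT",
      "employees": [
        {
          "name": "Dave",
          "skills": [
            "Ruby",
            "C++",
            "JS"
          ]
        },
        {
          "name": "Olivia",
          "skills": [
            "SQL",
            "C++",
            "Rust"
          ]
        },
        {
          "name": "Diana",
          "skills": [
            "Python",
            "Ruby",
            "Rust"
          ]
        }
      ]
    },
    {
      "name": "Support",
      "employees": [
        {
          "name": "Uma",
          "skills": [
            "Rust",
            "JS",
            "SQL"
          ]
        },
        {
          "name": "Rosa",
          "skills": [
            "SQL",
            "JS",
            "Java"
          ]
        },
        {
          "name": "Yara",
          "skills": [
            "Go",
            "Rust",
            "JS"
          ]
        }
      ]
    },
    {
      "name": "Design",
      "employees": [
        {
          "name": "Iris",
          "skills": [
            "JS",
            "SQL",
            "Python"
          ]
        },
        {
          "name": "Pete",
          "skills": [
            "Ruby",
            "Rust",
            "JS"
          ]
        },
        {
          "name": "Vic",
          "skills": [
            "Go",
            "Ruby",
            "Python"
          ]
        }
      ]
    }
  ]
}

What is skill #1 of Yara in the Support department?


Path: departments[1].employees[2].skills[0]
Value: Go

ANSWER: Go


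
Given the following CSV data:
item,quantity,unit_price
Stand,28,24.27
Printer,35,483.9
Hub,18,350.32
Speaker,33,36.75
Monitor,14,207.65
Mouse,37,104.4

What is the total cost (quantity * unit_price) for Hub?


Row: Hub
quantity = 18
unit_price = 350.32
total = 18 * 350.32 = 6305.76

ANSWER: 6305.76


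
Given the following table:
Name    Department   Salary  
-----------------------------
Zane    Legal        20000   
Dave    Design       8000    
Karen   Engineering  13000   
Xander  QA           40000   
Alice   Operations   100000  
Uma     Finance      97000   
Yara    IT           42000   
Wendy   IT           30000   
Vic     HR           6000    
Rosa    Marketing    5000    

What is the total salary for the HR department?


HR department members:
  Vic: 6000
Total = 6000 = 6000

ANSWER: 6000


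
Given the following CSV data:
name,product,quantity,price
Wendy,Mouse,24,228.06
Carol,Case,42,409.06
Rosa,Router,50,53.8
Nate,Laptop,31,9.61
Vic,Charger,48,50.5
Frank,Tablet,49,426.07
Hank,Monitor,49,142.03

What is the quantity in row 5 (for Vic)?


Row 5: Vic
Column 'quantity' = 48

ANSWER: 48


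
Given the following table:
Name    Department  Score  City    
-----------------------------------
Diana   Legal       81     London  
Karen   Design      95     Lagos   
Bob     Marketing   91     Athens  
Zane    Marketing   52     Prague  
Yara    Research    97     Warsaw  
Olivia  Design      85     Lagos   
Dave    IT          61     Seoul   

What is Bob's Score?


Row 3: Bob
Score = 91

ANSWER: 91


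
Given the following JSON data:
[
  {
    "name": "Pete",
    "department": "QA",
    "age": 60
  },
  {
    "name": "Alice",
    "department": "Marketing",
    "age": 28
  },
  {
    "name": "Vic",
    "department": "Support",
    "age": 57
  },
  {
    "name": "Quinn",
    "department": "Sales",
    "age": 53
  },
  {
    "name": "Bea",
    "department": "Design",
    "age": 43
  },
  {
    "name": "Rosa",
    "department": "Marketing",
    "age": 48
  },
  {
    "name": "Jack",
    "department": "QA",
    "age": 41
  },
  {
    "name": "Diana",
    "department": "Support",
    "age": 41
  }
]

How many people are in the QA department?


Scanning records for department = QA
  Record 0: Pete
  Record 6: Jack
Count: 2

ANSWER: 2


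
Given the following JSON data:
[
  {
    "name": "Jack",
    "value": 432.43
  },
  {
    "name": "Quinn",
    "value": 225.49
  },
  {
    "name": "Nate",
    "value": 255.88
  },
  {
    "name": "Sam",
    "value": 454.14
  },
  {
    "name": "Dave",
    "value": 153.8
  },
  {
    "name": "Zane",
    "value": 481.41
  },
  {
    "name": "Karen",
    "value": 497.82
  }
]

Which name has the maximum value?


Comparing values:
  Jack: 432.43
  Quinn: 225.49
  Nate: 255.88
  Sam: 454.14
  Dave: 153.8
  Zane: 481.41
  Karen: 497.82
Maximum: Karen (497.82)

ANSWER: Karen


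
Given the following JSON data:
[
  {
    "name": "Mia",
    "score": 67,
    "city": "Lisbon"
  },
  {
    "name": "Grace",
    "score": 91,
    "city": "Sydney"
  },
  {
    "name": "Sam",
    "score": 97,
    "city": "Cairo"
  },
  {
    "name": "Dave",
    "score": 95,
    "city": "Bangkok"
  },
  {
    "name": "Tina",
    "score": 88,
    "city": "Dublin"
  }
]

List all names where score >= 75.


Filtering records where score >= 75:
  Mia (score=67) -> no
  Grace (score=91) -> YES
  Sam (score=97) -> YES
  Dave (score=95) -> YES
  Tina (score=88) -> YES


ANSWER: Grace, Sam, Dave, Tina


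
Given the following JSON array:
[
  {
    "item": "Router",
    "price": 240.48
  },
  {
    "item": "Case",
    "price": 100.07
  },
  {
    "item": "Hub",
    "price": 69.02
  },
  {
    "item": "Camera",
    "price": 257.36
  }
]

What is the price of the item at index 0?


Array index 0 -> Router
price = 240.48

ANSWER: 240.48


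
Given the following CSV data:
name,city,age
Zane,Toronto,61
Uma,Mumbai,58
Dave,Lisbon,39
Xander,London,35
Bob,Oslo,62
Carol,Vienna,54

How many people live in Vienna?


Scanning city column for 'Vienna':
  Row 6: Carol -> MATCH
Total matches: 1

ANSWER: 1


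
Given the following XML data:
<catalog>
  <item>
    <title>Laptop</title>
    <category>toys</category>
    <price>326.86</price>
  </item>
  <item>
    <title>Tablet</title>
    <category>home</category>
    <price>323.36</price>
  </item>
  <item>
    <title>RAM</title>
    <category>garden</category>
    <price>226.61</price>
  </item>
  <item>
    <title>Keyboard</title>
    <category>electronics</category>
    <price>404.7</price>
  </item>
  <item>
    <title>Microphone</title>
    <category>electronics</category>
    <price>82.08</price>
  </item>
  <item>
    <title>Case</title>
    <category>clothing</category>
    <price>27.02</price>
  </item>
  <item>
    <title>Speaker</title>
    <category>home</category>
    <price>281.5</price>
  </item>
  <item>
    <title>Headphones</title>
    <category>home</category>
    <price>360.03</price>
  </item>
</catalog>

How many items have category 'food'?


Scanning <item> elements for <category>food</category>:
Count: 0

ANSWER: 0


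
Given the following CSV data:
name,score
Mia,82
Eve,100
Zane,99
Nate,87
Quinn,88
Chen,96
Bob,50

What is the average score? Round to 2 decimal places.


Scores: 82, 100, 99, 87, 88, 96, 50
Sum = 602
Count = 7
Average = 602 / 7 = 86.00

ANSWER: 86.00


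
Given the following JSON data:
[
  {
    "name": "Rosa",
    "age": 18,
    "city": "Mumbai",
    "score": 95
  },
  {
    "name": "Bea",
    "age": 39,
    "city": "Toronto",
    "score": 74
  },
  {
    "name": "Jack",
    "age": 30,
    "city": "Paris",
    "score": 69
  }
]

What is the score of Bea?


Looking up record where name = Bea
Record index: 1
Field 'score' = 74

ANSWER: 74


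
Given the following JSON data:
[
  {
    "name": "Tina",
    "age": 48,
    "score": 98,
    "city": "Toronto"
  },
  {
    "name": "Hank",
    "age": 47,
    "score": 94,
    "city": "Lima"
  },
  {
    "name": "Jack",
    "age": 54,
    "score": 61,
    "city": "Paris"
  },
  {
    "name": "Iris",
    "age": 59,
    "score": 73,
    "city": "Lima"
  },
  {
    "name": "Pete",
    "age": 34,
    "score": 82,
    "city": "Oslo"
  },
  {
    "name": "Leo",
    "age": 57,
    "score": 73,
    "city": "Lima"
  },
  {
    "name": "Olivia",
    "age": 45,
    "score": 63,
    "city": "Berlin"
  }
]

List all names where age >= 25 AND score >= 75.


Checking both conditions:
  Tina (age=48, score=98) -> YES
  Hank (age=47, score=94) -> YES
  Jack (age=54, score=61) -> no
  Iris (age=59, score=73) -> no
  Pete (age=34, score=82) -> YES
  Leo (age=57, score=73) -> no
  Olivia (age=45, score=63) -> no


ANSWER: Tina, Hank, Pete


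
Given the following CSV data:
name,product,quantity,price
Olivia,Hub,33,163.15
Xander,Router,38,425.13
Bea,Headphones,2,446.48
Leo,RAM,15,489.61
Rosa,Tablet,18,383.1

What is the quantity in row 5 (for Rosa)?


Row 5: Rosa
Column 'quantity' = 18

ANSWER: 18


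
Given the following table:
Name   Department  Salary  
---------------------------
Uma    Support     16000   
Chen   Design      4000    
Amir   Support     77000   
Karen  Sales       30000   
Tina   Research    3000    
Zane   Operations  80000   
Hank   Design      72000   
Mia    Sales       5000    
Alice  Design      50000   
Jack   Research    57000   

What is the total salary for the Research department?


Research department members:
  Tina: 3000
  Jack: 57000
Total = 3000 + 57000 = 60000

ANSWER: 60000


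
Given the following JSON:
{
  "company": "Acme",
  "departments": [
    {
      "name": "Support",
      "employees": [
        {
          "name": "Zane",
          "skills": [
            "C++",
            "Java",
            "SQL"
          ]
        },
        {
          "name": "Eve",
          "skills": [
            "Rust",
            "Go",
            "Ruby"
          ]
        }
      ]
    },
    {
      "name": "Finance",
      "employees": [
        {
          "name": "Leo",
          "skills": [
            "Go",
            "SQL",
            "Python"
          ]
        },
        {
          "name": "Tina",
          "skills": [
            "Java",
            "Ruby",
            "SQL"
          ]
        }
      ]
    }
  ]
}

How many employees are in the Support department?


Path: departments[0].employees
Count: 2

ANSWER: 2


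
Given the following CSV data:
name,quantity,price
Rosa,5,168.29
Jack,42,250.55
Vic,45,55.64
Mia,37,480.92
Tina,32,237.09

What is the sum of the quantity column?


Values in 'quantity' column:
  Row 1: 5
  Row 2: 42
  Row 3: 45
  Row 4: 37
  Row 5: 32
Sum = 5 + 42 + 45 + 37 + 32 = 161

ANSWER: 161


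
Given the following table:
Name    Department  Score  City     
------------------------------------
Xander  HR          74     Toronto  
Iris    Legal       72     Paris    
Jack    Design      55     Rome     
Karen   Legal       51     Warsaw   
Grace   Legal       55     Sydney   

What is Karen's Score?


Row 4: Karen
Score = 51

ANSWER: 51


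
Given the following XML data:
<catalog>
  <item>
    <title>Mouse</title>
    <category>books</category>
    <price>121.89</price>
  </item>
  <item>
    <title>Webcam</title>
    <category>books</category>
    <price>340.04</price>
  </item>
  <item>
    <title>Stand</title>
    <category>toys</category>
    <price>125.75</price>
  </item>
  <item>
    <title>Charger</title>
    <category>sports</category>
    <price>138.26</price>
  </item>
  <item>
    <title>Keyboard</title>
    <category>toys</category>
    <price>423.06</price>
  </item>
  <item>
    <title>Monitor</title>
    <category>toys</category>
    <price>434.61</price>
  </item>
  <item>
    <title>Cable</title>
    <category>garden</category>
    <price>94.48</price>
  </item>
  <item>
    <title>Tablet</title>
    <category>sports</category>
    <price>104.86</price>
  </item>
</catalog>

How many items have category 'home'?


Scanning <item> elements for <category>home</category>:
Count: 0

ANSWER: 0


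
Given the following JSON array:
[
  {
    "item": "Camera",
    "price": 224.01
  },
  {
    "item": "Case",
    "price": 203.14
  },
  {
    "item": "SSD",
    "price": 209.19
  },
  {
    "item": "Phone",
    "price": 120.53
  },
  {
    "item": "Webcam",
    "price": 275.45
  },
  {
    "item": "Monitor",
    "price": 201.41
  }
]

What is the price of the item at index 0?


Array index 0 -> Camera
price = 224.01

ANSWER: 224.01


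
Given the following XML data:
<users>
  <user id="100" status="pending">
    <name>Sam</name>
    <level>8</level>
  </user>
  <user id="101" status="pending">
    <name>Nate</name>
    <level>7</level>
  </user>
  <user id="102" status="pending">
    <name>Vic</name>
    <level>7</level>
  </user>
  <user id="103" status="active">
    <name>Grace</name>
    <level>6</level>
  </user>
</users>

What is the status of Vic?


Finding user with name = Vic
user id="102" status="pending"

ANSWER: pending


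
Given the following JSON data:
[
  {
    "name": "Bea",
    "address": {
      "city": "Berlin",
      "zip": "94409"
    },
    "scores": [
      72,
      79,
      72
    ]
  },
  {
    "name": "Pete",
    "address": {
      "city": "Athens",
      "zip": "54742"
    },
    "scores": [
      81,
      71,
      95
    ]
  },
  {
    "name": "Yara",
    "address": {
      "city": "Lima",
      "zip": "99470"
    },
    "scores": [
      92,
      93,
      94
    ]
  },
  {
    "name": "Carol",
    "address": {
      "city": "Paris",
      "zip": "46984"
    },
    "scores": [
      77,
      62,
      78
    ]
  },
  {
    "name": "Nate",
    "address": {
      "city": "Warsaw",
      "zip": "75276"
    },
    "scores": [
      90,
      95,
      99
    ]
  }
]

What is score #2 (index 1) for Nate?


Path: records[4].scores[1]
Value: 95

ANSWER: 95


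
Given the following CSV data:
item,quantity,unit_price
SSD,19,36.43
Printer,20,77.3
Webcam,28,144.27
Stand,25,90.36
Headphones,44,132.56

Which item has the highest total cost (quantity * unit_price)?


Computing row totals:
  SSD: 692.17
  Printer: 1546.0
  Webcam: 4039.56
  Stand: 2259.0
  Headphones: 5832.64
Maximum: Headphones (5832.64)

ANSWER: Headphones


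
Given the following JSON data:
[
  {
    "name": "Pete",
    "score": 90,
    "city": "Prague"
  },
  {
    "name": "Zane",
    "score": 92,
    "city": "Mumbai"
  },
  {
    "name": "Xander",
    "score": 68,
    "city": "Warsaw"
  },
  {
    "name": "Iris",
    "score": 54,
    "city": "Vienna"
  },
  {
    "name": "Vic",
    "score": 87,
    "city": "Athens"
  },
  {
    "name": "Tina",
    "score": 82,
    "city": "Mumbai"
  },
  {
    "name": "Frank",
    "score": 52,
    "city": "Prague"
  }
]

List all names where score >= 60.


Filtering records where score >= 60:
  Pete (score=90) -> YES
  Zane (score=92) -> YES
  Xander (score=68) -> YES
  Iris (score=54) -> no
  Vic (score=87) -> YES
  Tina (score=82) -> YES
  Frank (score=52) -> no


ANSWER: Pete, Zane, Xander, Vic, Tina


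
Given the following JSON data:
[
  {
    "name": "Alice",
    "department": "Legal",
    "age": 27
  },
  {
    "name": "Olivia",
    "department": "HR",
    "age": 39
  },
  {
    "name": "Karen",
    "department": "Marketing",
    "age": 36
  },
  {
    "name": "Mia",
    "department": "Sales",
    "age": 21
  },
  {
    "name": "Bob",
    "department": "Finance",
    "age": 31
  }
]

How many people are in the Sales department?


Scanning records for department = Sales
  Record 3: Mia
Count: 1

ANSWER: 1


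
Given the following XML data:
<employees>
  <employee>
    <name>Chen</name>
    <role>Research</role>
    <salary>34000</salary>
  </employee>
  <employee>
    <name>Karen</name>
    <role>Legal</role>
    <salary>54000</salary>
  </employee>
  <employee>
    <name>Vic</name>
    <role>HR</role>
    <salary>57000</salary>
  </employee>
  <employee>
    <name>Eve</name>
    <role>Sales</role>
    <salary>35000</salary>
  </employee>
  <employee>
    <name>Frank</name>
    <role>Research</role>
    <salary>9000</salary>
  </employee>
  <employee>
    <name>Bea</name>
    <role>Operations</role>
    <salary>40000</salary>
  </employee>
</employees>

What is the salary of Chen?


Searching for <employee> with <name>Chen</name>
Found at position 1
<salary>34000</salary>

ANSWER: 34000
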